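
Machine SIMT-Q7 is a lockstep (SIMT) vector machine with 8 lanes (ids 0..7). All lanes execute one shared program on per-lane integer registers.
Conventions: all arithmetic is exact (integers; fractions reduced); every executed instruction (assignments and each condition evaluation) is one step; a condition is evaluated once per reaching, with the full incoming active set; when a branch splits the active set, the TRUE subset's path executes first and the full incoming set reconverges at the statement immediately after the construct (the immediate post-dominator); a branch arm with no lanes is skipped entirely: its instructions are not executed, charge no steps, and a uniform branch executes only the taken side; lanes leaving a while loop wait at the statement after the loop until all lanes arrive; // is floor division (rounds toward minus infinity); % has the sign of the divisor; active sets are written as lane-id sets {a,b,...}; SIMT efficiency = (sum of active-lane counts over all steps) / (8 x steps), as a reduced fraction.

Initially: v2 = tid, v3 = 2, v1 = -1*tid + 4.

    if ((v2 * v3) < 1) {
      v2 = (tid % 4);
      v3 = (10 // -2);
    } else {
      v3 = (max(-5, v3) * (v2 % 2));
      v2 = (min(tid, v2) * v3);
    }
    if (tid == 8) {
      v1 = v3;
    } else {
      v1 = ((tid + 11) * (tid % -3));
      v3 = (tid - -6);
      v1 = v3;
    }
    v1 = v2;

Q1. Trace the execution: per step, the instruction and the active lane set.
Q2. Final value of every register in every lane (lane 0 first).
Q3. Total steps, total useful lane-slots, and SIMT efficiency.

step 0: eval ((v2 * v3) < 1)         {0,1,2,3,4,5,6,7}
step 1: v2 <- (tid % 4)              {0}
step 2: v3 <- (10 // -2)             {0}
step 3: v3 <- (max(-5, v3) * (v2 % 2)) {1,2,3,4,5,6,7}
step 4: v2 <- (min(tid, v2) * v3)    {1,2,3,4,5,6,7}
step 5: eval (tid == 8)              {0,1,2,3,4,5,6,7}
step 6: v1 <- ((tid + 11) * (tid % -3)) {0,1,2,3,4,5,6,7}
step 7: v3 <- (tid - -6)             {0,1,2,3,4,5,6,7}
step 8: v1 <- v3                     {0,1,2,3,4,5,6,7}
step 9: v1 <- v2                     {0,1,2,3,4,5,6,7}

Answer: 10 steps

v2: 0,2,0,6,0,10,0,14
v3: 6,7,8,9,10,11,12,13
v1: 0,2,0,6,0,10,0,14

steps = 10; useful = 64; efficiency = 64/80 = 4/5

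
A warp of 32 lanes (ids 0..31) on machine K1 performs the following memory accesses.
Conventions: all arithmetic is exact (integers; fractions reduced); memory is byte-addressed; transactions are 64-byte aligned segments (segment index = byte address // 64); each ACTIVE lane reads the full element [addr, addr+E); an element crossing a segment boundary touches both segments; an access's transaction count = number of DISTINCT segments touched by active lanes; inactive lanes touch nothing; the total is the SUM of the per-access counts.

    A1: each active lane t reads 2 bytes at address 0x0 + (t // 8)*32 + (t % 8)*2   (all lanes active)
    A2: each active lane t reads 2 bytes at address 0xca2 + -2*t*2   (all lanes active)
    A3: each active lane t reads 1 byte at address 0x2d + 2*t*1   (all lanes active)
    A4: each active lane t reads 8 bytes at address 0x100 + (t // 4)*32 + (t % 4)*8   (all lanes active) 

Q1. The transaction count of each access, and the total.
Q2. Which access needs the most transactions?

A1: 2 transactions
A2: 3 transactions
A3: 2 transactions
A4: 4 transactions

Answer: 2,3,2,4; total 11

Answer: A4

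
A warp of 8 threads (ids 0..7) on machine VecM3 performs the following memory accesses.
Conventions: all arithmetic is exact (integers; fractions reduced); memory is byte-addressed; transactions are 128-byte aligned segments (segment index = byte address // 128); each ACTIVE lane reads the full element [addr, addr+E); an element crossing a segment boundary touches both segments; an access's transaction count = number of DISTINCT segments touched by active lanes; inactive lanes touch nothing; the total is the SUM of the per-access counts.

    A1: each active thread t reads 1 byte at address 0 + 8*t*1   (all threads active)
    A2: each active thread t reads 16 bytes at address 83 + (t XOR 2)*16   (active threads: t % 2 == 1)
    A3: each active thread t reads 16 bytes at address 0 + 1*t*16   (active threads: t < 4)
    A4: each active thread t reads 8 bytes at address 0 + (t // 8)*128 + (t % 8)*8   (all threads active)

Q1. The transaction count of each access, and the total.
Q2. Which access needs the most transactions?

A1: 1 transaction
A2: 2 transactions
A3: 1 transaction
A4: 1 transaction

Answer: 1,2,1,1; total 5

Answer: A2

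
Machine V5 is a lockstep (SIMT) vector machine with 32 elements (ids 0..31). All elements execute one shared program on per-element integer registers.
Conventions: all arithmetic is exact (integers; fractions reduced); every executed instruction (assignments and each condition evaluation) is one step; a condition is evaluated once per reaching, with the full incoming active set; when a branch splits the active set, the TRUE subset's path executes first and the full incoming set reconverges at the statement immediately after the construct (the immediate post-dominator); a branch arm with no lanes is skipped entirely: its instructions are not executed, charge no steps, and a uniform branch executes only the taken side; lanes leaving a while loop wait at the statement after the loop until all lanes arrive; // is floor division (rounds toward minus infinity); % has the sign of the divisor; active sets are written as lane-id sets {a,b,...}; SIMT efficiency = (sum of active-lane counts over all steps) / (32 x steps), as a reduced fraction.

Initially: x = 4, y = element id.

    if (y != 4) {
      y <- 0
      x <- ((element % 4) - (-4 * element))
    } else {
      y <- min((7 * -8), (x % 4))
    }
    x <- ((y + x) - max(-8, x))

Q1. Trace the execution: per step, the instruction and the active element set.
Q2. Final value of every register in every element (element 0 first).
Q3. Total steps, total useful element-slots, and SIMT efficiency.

step 0: eval (y != 4)                {0,1,2,3,4,5,6,7,8,9,10,11,12,13,14,15,16,17,18,19,20,21,22,23,24,25,26,27,28,29,30,31}
step 1: y <- 0                       {0,1,2,3,5,6,7,8,9,10,11,12,13,14,15,16,17,18,19,20,21,22,23,24,25,26,27,28,29,30,31}
step 2: x <- ((element % 4) - (-4 * element)) {0,1,2,3,5,6,7,8,9,10,11,12,13,14,15,16,17,18,19,20,21,22,23,24,25,26,27,28,29,30,31}
step 3: y <- min((7 * -8), (x % 4))  {4}
step 4: x <- ((y + x) - max(-8, x))  {0,1,2,3,4,5,6,7,8,9,10,11,12,13,14,15,16,17,18,19,20,21,22,23,24,25,26,27,28,29,30,31}

Answer: 5 steps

x: 0,0,0,0,-56,0,0,0,0,0,0,0,0,0,0,0,0,0,0,0,0,0,0,0,0,0,0,0,0,0,0,0
y: 0,0,0,0,-56,0,0,0,0,0,0,0,0,0,0,0,0,0,0,0,0,0,0,0,0,0,0,0,0,0,0,0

steps = 5; useful = 127; efficiency = 127/160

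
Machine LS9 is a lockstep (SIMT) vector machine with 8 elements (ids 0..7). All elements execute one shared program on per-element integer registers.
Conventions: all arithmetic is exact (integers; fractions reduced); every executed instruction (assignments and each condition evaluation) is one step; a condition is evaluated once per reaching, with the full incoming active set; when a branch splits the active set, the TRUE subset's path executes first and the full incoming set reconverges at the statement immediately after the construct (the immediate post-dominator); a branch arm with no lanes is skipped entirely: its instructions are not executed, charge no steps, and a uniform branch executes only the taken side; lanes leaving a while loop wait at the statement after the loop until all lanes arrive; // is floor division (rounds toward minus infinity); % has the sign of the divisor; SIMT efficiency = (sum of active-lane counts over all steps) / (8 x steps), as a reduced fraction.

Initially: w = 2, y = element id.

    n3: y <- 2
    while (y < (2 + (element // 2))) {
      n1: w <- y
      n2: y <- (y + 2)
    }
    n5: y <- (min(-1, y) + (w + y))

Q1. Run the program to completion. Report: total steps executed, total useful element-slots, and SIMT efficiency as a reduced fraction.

Answer: 9 steps, 48 useful, 2/3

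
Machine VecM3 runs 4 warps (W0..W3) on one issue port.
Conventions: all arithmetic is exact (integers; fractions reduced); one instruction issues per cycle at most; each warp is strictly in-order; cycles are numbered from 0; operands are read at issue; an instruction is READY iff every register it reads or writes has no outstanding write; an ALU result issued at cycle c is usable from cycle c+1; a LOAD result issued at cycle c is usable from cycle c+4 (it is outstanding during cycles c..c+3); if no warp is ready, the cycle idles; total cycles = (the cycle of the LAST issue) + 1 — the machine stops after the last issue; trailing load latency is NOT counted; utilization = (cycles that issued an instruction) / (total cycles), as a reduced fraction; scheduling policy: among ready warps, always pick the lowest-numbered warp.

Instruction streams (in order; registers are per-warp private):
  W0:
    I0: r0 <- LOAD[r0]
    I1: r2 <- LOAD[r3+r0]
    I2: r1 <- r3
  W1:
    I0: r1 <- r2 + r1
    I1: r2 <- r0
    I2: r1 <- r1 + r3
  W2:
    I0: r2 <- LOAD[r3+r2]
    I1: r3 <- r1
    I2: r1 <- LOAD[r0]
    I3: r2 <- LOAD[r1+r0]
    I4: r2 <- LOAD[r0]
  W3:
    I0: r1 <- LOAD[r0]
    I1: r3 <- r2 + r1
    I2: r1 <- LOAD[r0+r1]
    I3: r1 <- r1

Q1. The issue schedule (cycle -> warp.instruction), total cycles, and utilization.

cycle 0: W0.I0
cycle 1: W1.I0
cycle 2: W1.I1
cycle 3: W1.I2
cycle 4: W0.I1
cycle 5: W0.I2
cycle 6: W2.I0
cycle 7: W2.I1
cycle 8: W2.I2
cycle 9: W3.I0
cycle 10: idle
cycle 11: idle
cycle 12: W2.I3
cycle 13: W3.I1
cycle 14: W3.I2
cycle 15: idle
cycle 16: W2.I4
cycle 17: idle
cycle 18: W3.I3

Answer: 19 cycles, utilization 15/19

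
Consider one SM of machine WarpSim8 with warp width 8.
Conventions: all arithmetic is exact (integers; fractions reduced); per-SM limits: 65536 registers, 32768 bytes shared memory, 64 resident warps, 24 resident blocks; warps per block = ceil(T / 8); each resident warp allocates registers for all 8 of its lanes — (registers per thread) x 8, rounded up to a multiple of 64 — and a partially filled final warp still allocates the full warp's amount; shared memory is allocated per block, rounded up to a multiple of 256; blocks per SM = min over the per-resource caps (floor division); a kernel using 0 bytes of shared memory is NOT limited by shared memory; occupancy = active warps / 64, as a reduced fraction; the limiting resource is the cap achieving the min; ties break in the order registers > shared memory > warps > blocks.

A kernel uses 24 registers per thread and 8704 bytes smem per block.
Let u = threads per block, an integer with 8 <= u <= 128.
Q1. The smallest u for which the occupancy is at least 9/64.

Answer: u = 17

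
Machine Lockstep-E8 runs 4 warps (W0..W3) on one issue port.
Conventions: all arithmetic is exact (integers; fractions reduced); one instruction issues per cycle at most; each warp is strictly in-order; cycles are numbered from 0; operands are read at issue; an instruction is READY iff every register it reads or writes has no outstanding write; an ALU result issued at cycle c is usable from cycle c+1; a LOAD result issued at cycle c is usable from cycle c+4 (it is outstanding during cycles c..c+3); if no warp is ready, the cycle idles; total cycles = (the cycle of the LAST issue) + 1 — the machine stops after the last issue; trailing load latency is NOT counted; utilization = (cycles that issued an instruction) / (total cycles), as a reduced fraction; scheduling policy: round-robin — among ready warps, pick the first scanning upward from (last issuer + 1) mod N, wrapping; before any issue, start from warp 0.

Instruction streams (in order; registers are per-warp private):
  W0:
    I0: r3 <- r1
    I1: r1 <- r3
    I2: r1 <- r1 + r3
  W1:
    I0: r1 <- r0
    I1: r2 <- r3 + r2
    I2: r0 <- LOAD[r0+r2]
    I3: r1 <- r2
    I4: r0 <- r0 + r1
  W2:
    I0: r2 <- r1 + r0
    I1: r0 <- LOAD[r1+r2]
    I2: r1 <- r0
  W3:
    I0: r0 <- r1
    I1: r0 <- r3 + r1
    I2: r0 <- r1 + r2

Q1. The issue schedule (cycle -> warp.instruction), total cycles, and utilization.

cycle 0: W0.I0
cycle 1: W1.I0
cycle 2: W2.I0
cycle 3: W3.I0
cycle 4: W0.I1
cycle 5: W1.I1
cycle 6: W2.I1
cycle 7: W3.I1
cycle 8: W0.I2
cycle 9: W1.I2
cycle 10: W2.I2
cycle 11: W3.I2
cycle 12: W1.I3
cycle 13: W1.I4

Answer: 14 cycles, utilization 1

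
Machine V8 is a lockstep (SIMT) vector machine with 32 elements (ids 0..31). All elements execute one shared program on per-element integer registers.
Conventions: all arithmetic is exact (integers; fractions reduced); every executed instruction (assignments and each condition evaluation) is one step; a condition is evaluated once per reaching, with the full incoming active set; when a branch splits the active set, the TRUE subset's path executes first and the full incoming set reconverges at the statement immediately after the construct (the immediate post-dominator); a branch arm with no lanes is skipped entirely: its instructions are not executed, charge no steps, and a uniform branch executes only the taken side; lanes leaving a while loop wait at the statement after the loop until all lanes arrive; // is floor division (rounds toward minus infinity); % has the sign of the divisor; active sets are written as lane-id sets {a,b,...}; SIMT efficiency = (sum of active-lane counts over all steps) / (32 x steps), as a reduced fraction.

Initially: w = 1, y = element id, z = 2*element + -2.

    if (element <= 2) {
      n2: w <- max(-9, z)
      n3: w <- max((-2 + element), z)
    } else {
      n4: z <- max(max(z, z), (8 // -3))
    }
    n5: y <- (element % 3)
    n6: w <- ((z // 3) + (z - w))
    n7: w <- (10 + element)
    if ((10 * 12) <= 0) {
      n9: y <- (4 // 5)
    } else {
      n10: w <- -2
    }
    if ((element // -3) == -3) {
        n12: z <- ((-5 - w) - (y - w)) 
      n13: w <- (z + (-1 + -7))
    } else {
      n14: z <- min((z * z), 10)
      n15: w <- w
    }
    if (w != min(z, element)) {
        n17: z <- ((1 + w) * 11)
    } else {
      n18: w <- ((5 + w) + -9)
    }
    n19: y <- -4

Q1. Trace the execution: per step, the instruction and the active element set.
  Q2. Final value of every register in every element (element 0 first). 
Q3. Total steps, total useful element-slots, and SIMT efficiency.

step 0: eval (element <= 2)          {0,1,2,3,4,5,6,7,8,9,10,11,12,13,14,15,16,17,18,19,20,21,22,23,24,25,26,27,28,29,30,31}
step 1: w <- max(-9, z)              {0,1,2}
step 2: w <- max((-2 + element), z)  {0,1,2}
step 3: z <- max(max(z, z), (8 // -3)) {3,4,5,6,7,8,9,10,11,12,13,14,15,16,17,18,19,20,21,22,23,24,25,26,27,28,29,30,31}
step 4: y <- (element % 3)           {0,1,2,3,4,5,6,7,8,9,10,11,12,13,14,15,16,17,18,19,20,21,22,23,24,25,26,27,28,29,30,31}
step 5: w <- ((z // 3) + (z - w))    {0,1,2,3,4,5,6,7,8,9,10,11,12,13,14,15,16,17,18,19,20,21,22,23,24,25,26,27,28,29,30,31}
step 6: w <- (10 + element)          {0,1,2,3,4,5,6,7,8,9,10,11,12,13,14,15,16,17,18,19,20,21,22,23,24,25,26,27,28,29,30,31}
step 7: eval ((10 * 12) <= 0)        {0,1,2,3,4,5,6,7,8,9,10,11,12,13,14,15,16,17,18,19,20,21,22,23,24,25,26,27,28,29,30,31}
step 8: w <- -2                      {0,1,2,3,4,5,6,7,8,9,10,11,12,13,14,15,16,17,18,19,20,21,22,23,24,25,26,27,28,29,30,31}
step 9: eval ((element // -3) == -3) {0,1,2,3,4,5,6,7,8,9,10,11,12,13,14,15,16,17,18,19,20,21,22,23,24,25,26,27,28,29,30,31}
step 10: z <- ((-5 - w) - (y - w))    {7,8,9}
step 11: w <- (z + (-1 + -7))         {7,8,9}
step 12: z <- min((z * z), 10)        {0,1,2,3,4,5,6,10,11,12,13,14,15,16,17,18,19,20,21,22,23,24,25,26,27,28,29,30,31}
step 13: w <- w                       {0,1,2,3,4,5,6,10,11,12,13,14,15,16,17,18,19,20,21,22,23,24,25,26,27,28,29,30,31}
step 14: eval (w != min(z, element))  {0,1,2,3,4,5,6,7,8,9,10,11,12,13,14,15,16,17,18,19,20,21,22,23,24,25,26,27,28,29,30,31}
step 15: z <- ((1 + w) * 11)          {0,1,2,3,4,5,6,7,8,9,10,11,12,13,14,15,16,17,18,19,20,21,22,23,24,25,26,27,28,29,30,31}
step 16: y <- -4                      {0,1,2,3,4,5,6,7,8,9,10,11,12,13,14,15,16,17,18,19,20,21,22,23,24,25,26,27,28,29,30,31}

Answer: 17 steps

w: -2,-2,-2,-2,-2,-2,-2,-14,-15,-13,-2,-2,-2,-2,-2,-2,-2,-2,-2,-2,-2,-2,-2,-2,-2,-2,-2,-2,-2,-2,-2,-2
y: -4,-4,-4,-4,-4,-4,-4,-4,-4,-4,-4,-4,-4,-4,-4,-4,-4,-4,-4,-4,-4,-4,-4,-4,-4,-4,-4,-4,-4,-4,-4,-4
z: -11,-11,-11,-11,-11,-11,-11,-143,-154,-132,-11,-11,-11,-11,-11,-11,-11,-11,-11,-11,-11,-11,-11,-11,-11,-11,-11,-11,-11,-11,-11,-11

steps = 17; useful = 419; efficiency = 419/544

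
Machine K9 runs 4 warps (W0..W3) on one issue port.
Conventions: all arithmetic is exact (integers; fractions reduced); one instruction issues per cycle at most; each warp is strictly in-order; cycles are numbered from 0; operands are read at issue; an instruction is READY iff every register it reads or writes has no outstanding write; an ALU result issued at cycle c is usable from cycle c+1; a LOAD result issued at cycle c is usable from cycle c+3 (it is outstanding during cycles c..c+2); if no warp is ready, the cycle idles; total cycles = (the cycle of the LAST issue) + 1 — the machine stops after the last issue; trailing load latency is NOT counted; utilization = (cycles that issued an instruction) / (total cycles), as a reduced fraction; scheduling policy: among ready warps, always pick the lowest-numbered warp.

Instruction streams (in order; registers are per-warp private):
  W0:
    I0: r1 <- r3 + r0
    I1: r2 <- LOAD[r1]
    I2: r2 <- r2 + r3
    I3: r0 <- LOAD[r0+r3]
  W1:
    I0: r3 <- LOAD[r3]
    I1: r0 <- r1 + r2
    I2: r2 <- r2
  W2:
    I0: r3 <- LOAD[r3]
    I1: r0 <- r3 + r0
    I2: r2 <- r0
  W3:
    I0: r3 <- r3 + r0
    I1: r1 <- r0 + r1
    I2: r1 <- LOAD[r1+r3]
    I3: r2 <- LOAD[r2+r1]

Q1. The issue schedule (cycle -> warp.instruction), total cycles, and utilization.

cycle 0: W0.I0
cycle 1: W0.I1
cycle 2: W1.I0
cycle 3: W1.I1
cycle 4: W0.I2
cycle 5: W0.I3
cycle 6: W1.I2
cycle 7: W2.I0
cycle 8: W3.I0
cycle 9: W3.I1
cycle 10: W2.I1
cycle 11: W2.I2
cycle 12: W3.I2
cycle 13: idle
cycle 14: idle
cycle 15: W3.I3

Answer: 16 cycles, utilization 7/8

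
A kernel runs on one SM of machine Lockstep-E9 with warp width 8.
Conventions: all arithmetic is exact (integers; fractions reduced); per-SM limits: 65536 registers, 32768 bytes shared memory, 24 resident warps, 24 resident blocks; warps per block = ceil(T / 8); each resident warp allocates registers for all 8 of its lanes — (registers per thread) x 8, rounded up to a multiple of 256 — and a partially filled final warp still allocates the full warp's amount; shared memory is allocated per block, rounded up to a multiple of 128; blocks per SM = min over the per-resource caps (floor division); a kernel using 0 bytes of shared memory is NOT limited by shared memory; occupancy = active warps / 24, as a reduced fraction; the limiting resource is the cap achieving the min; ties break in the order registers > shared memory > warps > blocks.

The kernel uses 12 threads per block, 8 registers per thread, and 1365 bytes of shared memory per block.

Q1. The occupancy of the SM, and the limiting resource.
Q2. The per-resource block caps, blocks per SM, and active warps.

Answer: occupancy 1, limited by warps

registers: 128 blocks
shared memory: 23 blocks
warps: 12 blocks
blocks: 24 blocks

Answer: 12 blocks, 24 active warps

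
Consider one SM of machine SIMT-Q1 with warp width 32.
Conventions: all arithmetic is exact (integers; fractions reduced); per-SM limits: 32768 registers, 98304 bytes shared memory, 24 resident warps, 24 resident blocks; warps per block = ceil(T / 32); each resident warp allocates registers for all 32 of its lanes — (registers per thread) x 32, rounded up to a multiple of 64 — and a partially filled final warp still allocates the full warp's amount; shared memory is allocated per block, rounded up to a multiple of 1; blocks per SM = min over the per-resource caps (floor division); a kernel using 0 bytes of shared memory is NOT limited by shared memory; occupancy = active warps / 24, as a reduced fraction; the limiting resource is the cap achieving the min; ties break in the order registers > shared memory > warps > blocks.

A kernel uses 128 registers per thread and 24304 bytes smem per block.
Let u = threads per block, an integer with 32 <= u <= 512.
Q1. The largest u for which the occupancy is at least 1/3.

Answer: u = 256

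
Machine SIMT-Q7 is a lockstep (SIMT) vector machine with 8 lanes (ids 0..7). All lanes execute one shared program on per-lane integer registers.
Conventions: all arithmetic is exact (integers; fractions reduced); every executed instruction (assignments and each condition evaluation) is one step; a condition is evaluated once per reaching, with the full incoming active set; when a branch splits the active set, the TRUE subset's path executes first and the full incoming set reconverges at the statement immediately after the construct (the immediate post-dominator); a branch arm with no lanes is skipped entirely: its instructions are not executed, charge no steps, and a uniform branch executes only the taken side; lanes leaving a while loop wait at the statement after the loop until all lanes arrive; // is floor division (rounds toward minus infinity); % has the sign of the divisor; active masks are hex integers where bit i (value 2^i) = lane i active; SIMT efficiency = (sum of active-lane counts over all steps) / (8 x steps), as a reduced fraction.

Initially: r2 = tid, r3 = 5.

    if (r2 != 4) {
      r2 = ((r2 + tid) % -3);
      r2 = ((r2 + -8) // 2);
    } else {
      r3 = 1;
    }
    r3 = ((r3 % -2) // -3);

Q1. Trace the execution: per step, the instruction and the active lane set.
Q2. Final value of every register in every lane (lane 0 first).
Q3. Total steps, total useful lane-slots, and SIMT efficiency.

step 0: eval (r2 != 4)               0xff
step 1: r2 <- ((r2 + tid) % -3)      0xef
step 2: r2 <- ((r2 + -8) // 2)       0xef
step 3: r3 <- 1                      0x10
step 4: r3 <- ((r3 % -2) // -3)      0xff

Answer: 5 steps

r2: -4,-5,-5,-4,4,-5,-4,-5
r3: 0,0,0,0,0,0,0,0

steps = 5; useful = 31; efficiency = 31/40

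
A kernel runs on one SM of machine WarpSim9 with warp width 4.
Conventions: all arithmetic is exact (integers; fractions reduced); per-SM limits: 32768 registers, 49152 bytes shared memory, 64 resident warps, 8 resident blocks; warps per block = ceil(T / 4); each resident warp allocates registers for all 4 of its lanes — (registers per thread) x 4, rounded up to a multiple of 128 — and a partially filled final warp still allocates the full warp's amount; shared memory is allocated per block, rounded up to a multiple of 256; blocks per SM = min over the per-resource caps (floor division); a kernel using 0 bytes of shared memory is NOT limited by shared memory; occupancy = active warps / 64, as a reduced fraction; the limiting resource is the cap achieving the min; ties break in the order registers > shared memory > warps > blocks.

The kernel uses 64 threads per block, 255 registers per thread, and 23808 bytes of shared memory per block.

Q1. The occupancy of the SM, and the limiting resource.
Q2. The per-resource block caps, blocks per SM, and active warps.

Answer: occupancy 1/2, limited by registers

registers: 2 blocks
shared memory: 2 blocks
warps: 4 blocks
blocks: 8 blocks

Answer: 2 blocks, 32 active warps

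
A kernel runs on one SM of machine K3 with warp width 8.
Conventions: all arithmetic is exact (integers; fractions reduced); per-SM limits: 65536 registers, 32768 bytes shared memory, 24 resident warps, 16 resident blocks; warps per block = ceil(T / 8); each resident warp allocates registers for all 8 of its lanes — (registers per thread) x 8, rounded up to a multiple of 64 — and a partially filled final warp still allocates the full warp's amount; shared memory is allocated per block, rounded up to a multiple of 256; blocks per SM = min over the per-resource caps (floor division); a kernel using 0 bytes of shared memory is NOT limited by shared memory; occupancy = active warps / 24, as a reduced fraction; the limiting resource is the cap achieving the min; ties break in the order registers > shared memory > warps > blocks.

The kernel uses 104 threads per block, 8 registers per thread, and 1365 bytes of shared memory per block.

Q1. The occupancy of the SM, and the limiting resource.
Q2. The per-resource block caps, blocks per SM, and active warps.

Answer: occupancy 13/24, limited by warps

registers: 78 blocks
shared memory: 21 blocks
warps: 1 block
blocks: 16 blocks

Answer: 1 block, 13 active warps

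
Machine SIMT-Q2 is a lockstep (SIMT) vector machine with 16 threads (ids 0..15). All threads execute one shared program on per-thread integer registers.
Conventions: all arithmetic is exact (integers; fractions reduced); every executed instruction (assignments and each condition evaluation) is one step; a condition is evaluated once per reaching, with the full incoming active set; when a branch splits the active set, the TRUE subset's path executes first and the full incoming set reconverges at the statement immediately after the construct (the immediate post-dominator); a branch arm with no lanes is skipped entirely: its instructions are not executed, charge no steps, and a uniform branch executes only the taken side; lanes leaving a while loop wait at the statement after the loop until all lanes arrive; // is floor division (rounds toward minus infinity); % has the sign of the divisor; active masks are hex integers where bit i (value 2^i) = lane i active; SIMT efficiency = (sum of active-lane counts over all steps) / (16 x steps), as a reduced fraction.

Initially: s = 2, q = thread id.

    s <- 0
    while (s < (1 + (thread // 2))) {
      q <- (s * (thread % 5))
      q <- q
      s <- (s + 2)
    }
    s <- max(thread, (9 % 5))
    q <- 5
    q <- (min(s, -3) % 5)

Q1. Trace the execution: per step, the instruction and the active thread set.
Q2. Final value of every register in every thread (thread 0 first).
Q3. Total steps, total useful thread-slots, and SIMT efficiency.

step 0: s <- 0                       0xffff
step 1: eval (s < (1 + (thread // 2))) 0xffff
step 2: q <- (s * (thread % 5))      0xffff
step 3: q <- q                       0xffff
step 4: s <- (s + 2)                 0xffff
step 5: eval (s < (1 + (thread // 2))) 0xffff
step 6: q <- (s * (thread % 5))      0xfff0
step 7: q <- q                       0xfff0
step 8: s <- (s + 2)                 0xfff0
step 9: eval (s < (1 + (thread // 2))) 0xfff0
step 10: q <- (s * (thread % 5))      0xff00
step 11: q <- q                       0xff00
step 12: s <- (s + 2)                 0xff00
step 13: eval (s < (1 + (thread // 2))) 0xff00
step 14: q <- (s * (thread % 5))      0xf000
step 15: q <- q                       0xf000
step 16: s <- (s + 2)                 0xf000
step 17: eval (s < (1 + (thread // 2))) 0xf000
step 18: s <- max(thread, (9 % 5))    0xffff
step 19: q <- 5                       0xffff
step 20: q <- (min(s, -3) % 5)        0xffff

Answer: 21 steps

s: 4,4,4,4,4,5,6,7,8,9,10,11,12,13,14,15
q: 2,2,2,2,2,2,2,2,2,2,2,2,2,2,2,2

steps = 21; useful = 240; efficiency = 240/336 = 5/7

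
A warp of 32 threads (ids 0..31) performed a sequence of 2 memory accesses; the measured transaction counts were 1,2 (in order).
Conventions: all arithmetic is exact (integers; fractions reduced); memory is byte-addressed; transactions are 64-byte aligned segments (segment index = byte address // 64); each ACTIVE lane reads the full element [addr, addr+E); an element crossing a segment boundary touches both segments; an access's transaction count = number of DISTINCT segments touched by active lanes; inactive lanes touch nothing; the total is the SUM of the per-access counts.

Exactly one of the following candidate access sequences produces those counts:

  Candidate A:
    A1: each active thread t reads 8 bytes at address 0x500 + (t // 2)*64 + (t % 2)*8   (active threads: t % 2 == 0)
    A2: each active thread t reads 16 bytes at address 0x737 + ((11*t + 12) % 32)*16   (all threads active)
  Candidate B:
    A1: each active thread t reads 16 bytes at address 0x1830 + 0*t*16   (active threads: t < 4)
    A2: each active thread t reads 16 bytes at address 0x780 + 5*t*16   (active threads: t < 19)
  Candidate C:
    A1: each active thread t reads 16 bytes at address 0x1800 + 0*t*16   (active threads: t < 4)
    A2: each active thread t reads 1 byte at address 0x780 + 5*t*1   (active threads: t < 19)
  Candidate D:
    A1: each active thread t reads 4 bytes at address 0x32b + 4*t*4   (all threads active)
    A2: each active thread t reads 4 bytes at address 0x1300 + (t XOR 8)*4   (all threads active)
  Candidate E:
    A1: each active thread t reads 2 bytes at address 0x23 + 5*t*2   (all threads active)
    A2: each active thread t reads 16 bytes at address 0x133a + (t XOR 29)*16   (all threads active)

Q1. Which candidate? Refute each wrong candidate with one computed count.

A: A1 gives 16 transactions, not 1
B: A2 gives 19 transactions, not 2
D: A1 gives 9 transactions, not 1
E: A1 gives 6 transactions, not 1
C: all counts match (1,2)

Answer: C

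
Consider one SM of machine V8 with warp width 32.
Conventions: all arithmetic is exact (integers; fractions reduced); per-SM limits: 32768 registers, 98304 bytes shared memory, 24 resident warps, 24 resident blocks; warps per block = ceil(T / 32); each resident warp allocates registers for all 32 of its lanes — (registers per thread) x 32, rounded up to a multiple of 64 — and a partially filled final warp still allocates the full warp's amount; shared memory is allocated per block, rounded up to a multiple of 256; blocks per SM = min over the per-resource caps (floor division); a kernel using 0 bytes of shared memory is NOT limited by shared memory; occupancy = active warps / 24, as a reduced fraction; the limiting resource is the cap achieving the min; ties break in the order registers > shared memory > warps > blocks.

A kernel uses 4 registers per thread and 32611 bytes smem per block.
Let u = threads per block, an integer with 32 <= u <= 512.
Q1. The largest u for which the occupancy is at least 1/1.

Answer: u = 384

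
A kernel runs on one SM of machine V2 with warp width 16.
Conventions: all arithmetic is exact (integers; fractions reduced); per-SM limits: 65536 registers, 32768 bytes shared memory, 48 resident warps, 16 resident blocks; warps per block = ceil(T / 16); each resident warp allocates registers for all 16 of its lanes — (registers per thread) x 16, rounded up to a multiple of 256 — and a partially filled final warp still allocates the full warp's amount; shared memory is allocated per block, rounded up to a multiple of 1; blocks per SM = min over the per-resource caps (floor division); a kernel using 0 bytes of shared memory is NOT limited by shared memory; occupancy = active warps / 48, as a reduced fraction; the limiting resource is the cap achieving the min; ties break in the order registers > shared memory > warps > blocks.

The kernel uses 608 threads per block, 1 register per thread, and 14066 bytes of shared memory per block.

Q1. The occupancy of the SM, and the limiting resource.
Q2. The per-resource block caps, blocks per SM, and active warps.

Answer: occupancy 19/24, limited by warps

registers: 6 blocks
shared memory: 2 blocks
warps: 1 block
blocks: 16 blocks

Answer: 1 block, 38 active warps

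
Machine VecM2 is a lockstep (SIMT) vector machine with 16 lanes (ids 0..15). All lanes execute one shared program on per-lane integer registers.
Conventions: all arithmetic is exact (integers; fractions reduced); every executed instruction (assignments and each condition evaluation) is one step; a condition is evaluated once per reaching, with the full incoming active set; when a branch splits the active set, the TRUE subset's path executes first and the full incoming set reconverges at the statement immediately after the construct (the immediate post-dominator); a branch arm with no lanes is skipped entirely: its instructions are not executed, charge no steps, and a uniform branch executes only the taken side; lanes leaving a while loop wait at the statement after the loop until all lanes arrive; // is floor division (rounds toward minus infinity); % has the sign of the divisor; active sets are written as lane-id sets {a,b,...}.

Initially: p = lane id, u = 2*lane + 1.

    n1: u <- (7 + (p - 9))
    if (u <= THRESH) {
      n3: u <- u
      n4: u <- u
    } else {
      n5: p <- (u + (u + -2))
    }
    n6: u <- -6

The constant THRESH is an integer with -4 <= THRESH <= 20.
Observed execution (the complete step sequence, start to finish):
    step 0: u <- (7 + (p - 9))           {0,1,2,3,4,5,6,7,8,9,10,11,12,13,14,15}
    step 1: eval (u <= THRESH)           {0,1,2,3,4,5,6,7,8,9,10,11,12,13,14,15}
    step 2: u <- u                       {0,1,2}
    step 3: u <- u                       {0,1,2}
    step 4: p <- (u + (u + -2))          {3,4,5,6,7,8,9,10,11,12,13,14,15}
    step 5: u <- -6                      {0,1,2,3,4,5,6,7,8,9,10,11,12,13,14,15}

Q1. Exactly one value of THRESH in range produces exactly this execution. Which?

Answer: THRESH = 0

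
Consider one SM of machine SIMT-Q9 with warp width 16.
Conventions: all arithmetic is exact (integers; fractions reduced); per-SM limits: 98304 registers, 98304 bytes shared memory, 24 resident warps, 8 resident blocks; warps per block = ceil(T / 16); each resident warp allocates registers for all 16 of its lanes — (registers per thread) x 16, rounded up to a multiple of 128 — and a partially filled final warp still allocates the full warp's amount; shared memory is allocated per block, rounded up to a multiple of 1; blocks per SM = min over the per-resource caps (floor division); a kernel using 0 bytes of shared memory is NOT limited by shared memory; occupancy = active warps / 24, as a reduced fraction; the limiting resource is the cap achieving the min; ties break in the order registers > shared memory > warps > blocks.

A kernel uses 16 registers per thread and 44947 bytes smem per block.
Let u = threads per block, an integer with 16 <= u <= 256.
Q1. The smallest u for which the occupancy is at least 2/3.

Answer: u = 113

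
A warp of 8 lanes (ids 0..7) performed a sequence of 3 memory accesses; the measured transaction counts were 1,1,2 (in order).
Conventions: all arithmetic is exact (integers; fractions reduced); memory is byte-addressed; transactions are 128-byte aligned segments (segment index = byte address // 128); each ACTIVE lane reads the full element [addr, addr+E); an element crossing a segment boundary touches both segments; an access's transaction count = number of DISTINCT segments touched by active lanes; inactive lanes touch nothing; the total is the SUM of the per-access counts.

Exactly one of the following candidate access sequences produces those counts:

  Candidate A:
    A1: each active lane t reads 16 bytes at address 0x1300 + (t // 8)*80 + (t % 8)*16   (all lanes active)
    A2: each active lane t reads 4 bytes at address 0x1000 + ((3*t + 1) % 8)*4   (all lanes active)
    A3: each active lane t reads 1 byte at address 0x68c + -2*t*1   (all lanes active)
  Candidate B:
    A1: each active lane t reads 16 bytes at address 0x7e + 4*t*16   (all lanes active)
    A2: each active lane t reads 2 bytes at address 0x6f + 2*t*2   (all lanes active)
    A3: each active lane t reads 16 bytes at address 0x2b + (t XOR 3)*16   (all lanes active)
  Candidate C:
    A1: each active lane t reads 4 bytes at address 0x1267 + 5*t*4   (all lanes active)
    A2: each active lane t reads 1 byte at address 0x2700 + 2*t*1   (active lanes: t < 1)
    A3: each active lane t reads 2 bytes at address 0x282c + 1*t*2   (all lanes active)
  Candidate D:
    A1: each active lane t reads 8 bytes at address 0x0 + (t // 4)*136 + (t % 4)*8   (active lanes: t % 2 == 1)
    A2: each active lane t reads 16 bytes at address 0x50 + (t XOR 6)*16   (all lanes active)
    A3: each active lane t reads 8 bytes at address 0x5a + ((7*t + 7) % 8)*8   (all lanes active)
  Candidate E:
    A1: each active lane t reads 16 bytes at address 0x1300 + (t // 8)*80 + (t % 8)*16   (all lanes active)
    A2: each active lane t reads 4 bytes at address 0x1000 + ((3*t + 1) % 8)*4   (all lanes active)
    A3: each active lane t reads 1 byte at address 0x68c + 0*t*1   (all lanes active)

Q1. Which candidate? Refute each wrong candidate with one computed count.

B: A1 gives 5 transactions, not 1
C: A1 gives 2 transactions, not 1
D: A1 gives 2 transactions, not 1
E: A3 gives 1 transaction, not 2
A: all counts match (1,1,2)

Answer: A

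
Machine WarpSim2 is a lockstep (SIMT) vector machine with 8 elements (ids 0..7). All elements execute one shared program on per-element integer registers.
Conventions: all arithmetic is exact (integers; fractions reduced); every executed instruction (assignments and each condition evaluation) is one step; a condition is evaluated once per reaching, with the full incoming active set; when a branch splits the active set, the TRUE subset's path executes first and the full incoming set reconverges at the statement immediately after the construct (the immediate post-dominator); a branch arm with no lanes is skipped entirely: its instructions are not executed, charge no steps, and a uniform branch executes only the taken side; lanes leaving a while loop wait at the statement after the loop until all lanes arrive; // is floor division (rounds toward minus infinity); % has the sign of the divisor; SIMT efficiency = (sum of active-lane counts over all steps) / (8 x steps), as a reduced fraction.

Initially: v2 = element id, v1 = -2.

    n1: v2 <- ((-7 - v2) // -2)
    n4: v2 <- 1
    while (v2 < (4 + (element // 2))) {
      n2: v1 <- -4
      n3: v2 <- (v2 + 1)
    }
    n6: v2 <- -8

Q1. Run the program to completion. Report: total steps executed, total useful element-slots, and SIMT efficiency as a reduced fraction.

Answer: 22 steps, 140 useful, 35/44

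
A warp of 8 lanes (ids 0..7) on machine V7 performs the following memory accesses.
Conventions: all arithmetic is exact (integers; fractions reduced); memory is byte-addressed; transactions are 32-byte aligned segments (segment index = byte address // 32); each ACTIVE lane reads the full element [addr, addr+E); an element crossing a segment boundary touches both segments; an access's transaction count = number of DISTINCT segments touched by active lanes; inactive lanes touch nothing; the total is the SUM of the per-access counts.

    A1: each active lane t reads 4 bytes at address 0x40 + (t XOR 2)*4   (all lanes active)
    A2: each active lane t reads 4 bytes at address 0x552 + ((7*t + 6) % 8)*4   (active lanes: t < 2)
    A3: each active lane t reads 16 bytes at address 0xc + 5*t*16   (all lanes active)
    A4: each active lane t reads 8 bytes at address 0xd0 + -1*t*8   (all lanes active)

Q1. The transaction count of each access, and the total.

A1: 1 transaction
A2: 1 transaction
A3: 12 transactions
A4: 3 transactions

Answer: 1,1,12,3; total 17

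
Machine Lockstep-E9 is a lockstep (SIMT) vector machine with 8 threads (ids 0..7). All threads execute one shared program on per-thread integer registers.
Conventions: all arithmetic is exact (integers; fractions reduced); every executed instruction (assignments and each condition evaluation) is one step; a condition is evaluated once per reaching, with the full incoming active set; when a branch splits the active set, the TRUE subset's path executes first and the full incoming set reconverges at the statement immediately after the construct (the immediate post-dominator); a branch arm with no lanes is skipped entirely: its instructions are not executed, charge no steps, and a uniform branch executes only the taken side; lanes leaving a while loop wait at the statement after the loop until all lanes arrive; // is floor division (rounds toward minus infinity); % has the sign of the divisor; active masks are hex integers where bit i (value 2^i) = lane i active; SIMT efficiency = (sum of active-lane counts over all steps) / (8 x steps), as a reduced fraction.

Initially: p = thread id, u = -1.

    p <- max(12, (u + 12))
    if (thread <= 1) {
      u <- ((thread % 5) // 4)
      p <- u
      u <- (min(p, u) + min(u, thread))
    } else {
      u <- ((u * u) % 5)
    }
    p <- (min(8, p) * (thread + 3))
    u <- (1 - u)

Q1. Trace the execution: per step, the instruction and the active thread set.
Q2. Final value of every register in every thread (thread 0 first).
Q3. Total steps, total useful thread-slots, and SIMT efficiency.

step 0: p <- max(12, (u + 12))       0xff
step 1: eval (thread <= 1)           0xff
step 2: u <- ((thread % 5) // 4)     0x03
step 3: p <- u                       0x03
step 4: u <- (min(p, u) + min(u, thread)) 0x03
step 5: u <- ((u * u) % 5)           0xfc
step 6: p <- (min(8, p) * (thread + 3)) 0xff
step 7: u <- (1 - u)                 0xff

Answer: 8 steps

p: 0,0,40,48,56,64,72,80
u: 1,1,0,0,0,0,0,0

steps = 8; useful = 44; efficiency = 44/64 = 11/16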